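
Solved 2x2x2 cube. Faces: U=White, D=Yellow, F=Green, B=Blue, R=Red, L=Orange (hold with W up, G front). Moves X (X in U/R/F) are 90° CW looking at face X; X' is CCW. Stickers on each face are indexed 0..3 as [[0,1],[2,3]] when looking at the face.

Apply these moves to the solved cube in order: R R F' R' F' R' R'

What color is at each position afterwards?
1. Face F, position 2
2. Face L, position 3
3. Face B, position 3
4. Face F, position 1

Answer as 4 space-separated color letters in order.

After move 1 (R): R=RRRR U=WGWG F=GYGY D=YBYB B=WBWB
After move 2 (R): R=RRRR U=WYWY F=GBGB D=YWYW B=GBGB
After move 3 (F'): F=BBGG U=WYRR R=WRYR D=OOYW L=OYOW
After move 4 (R'): R=RRWY U=WGRG F=BYGR D=OBYG B=WBOB
After move 5 (F'): F=YRBG U=WGRW R=BROY D=YWYG L=OGOR
After move 6 (R'): R=RYBO U=WORW F=YGBW D=YRYG B=GBWB
After move 7 (R'): R=YORB U=WWRG F=YOBW D=YGYW B=GBRB
Query 1: F[2] = B
Query 2: L[3] = R
Query 3: B[3] = B
Query 4: F[1] = O

Answer: B R B O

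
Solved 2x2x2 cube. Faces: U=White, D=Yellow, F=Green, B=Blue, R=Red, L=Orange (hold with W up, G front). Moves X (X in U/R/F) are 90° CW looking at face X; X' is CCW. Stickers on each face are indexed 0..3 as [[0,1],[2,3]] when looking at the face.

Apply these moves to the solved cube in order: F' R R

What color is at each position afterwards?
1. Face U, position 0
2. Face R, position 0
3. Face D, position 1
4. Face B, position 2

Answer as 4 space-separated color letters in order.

Answer: W R W G

Derivation:
After move 1 (F'): F=GGGG U=WWRR R=YRYR D=OOYY L=OWOW
After move 2 (R): R=YYRR U=WGRG F=GOGY D=OBYB B=RBWB
After move 3 (R): R=RYRY U=WORY F=GBGB D=OWYR B=GBGB
Query 1: U[0] = W
Query 2: R[0] = R
Query 3: D[1] = W
Query 4: B[2] = G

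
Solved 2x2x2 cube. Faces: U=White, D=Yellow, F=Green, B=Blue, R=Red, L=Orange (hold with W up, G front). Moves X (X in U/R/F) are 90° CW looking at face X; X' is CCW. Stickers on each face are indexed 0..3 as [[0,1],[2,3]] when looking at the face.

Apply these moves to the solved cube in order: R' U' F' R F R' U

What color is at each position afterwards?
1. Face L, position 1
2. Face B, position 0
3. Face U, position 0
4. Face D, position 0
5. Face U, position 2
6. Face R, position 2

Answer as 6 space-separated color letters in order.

After move 1 (R'): R=RRRR U=WBWB F=GWGW D=YGYG B=YBYB
After move 2 (U'): U=BBWW F=OOGW R=GWRR B=RRYB L=YBOO
After move 3 (F'): F=OWOG U=BBGR R=GWYR D=BOYG L=YWOW
After move 4 (R): R=YGRW U=BWGG F=OOOG D=BYYR B=RRBB
After move 5 (F): F=OOGO U=BWWW R=GGGW D=RYYR L=YBOY
After move 6 (R'): R=GWGG U=BBWR F=OWGW D=ROYO B=RRYB
After move 7 (U): U=WBRB F=GWGW R=RRGG B=YBYB L=OWOY
Query 1: L[1] = W
Query 2: B[0] = Y
Query 3: U[0] = W
Query 4: D[0] = R
Query 5: U[2] = R
Query 6: R[2] = G

Answer: W Y W R R G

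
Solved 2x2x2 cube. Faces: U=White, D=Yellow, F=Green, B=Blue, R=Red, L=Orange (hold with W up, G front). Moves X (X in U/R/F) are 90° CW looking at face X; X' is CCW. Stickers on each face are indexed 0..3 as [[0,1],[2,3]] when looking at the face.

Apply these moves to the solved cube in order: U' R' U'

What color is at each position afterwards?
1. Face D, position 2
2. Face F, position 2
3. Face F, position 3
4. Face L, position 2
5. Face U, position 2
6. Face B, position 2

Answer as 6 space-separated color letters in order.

After move 1 (U'): U=WWWW F=OOGG R=GGRR B=RRBB L=BBOO
After move 2 (R'): R=GRGR U=WBWR F=OWGW D=YOYG B=YRYB
After move 3 (U'): U=BRWW F=BBGW R=OWGR B=GRYB L=YROO
Query 1: D[2] = Y
Query 2: F[2] = G
Query 3: F[3] = W
Query 4: L[2] = O
Query 5: U[2] = W
Query 6: B[2] = Y

Answer: Y G W O W Y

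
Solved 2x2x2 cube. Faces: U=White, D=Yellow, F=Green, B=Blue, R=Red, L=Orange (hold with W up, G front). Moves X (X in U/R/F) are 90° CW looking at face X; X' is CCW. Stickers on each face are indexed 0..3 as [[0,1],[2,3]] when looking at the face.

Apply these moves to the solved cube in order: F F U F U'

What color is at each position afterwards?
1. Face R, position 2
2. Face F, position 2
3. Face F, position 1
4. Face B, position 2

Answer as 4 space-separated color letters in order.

After move 1 (F): F=GGGG U=WWOO R=WRWR D=RRYY L=OYOY
After move 2 (F): F=GGGG U=WWYY R=OROR D=WWYY L=OROR
After move 3 (U): U=YWYW F=ORGG R=BBOR B=ORBB L=GGOR
After move 4 (F): F=GOGR U=YWRG R=YBWR D=OBYY L=GWOW
After move 5 (U'): U=WGYR F=GWGR R=GOWR B=YBBB L=OROW
Query 1: R[2] = W
Query 2: F[2] = G
Query 3: F[1] = W
Query 4: B[2] = B

Answer: W G W B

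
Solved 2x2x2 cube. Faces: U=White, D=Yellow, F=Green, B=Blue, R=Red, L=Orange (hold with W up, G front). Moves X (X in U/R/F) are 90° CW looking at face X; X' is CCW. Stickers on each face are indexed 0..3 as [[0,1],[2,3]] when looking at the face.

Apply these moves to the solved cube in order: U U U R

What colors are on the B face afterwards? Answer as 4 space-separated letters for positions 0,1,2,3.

Answer: W R W B

Derivation:
After move 1 (U): U=WWWW F=RRGG R=BBRR B=OOBB L=GGOO
After move 2 (U): U=WWWW F=BBGG R=OORR B=GGBB L=RROO
After move 3 (U): U=WWWW F=OOGG R=GGRR B=RRBB L=BBOO
After move 4 (R): R=RGRG U=WOWG F=OYGY D=YBYR B=WRWB
Query: B face = WRWB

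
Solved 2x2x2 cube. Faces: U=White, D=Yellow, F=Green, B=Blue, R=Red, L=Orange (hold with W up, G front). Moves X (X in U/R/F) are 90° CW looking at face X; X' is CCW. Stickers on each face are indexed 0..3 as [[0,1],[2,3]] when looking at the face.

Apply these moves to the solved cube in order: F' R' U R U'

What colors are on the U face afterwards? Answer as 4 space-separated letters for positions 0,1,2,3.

After move 1 (F'): F=GGGG U=WWRR R=YRYR D=OOYY L=OWOW
After move 2 (R'): R=RRYY U=WBRB F=GWGR D=OGYG B=YBOB
After move 3 (U): U=RWBB F=RRGR R=YBYY B=OWOB L=GWOW
After move 4 (R): R=YYYB U=RRBR F=RGGG D=OOYO B=BWWB
After move 5 (U'): U=RRRB F=GWGG R=RGYB B=YYWB L=BWOW
Query: U face = RRRB

Answer: R R R B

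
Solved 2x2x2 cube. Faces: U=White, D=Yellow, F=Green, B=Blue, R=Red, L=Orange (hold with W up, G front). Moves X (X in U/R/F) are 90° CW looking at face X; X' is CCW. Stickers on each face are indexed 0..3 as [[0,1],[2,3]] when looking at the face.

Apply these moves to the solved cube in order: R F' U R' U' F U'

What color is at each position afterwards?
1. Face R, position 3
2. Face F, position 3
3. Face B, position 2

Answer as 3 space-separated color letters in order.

Answer: Y Y O

Derivation:
After move 1 (R): R=RRRR U=WGWG F=GYGY D=YBYB B=WBWB
After move 2 (F'): F=YYGG U=WGRR R=BRYR D=OOYB L=OGOW
After move 3 (U): U=RWRG F=BRGG R=WBYR B=OGWB L=YYOW
After move 4 (R'): R=BRWY U=RWRO F=BWGG D=ORYG B=BGOB
After move 5 (U'): U=WORR F=YYGG R=BWWY B=BROB L=BGOW
After move 6 (F): F=GYGY U=WOWG R=RWRY D=WBYG L=BOOR
After move 7 (U'): U=OGWW F=BOGY R=GYRY B=RWOB L=BROR
Query 1: R[3] = Y
Query 2: F[3] = Y
Query 3: B[2] = O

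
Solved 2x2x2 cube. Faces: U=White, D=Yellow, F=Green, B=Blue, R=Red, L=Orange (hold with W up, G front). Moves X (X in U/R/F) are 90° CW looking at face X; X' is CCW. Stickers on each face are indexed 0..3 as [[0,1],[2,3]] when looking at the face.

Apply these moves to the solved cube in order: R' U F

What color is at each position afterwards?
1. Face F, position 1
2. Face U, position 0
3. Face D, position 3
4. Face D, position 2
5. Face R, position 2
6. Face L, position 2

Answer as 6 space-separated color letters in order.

Answer: R W G Y B O

Derivation:
After move 1 (R'): R=RRRR U=WBWB F=GWGW D=YGYG B=YBYB
After move 2 (U): U=WWBB F=RRGW R=YBRR B=OOYB L=GWOO
After move 3 (F): F=GRWR U=WWOW R=BBBR D=RYYG L=GYOG
Query 1: F[1] = R
Query 2: U[0] = W
Query 3: D[3] = G
Query 4: D[2] = Y
Query 5: R[2] = B
Query 6: L[2] = O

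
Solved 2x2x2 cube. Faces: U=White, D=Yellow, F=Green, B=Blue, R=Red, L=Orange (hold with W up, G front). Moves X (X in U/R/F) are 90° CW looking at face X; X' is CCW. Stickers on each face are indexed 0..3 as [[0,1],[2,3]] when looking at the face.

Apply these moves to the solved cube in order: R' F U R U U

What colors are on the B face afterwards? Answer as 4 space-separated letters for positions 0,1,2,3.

Answer: W R W B

Derivation:
After move 1 (R'): R=RRRR U=WBWB F=GWGW D=YGYG B=YBYB
After move 2 (F): F=GGWW U=WBOO R=WRBR D=RRYG L=OYOG
After move 3 (U): U=OWOB F=WRWW R=YBBR B=OYYB L=GGOG
After move 4 (R): R=BYRB U=OROW F=WRWG D=RYYO B=BYWB
After move 5 (U): U=OOWR F=BYWG R=BYRB B=GGWB L=WROG
After move 6 (U): U=WORO F=BYWG R=GGRB B=WRWB L=BYOG
Query: B face = WRWB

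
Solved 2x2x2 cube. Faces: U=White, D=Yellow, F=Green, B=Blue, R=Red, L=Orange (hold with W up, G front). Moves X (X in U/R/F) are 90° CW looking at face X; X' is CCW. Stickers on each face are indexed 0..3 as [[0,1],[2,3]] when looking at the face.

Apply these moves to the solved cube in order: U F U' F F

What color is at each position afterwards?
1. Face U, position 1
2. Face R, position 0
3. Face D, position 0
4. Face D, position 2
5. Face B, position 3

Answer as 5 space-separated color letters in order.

After move 1 (U): U=WWWW F=RRGG R=BBRR B=OOBB L=GGOO
After move 2 (F): F=GRGR U=WWOG R=WBWR D=RBYY L=GYOY
After move 3 (U'): U=WGWO F=GYGR R=GRWR B=WBBB L=OOOY
After move 4 (F): F=GGRY U=WGYO R=WROR D=WGYY L=OROB
After move 5 (F): F=RGYG U=WGBR R=YROR D=OWYY L=OWOG
Query 1: U[1] = G
Query 2: R[0] = Y
Query 3: D[0] = O
Query 4: D[2] = Y
Query 5: B[3] = B

Answer: G Y O Y B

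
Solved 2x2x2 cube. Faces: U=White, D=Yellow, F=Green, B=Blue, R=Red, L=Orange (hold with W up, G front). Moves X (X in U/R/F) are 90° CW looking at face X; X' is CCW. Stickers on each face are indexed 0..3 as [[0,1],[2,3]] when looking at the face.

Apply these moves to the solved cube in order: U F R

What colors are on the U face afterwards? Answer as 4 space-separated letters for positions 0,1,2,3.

Answer: W R O R

Derivation:
After move 1 (U): U=WWWW F=RRGG R=BBRR B=OOBB L=GGOO
After move 2 (F): F=GRGR U=WWOG R=WBWR D=RBYY L=GYOY
After move 3 (R): R=WWRB U=WROR F=GBGY D=RBYO B=GOWB
Query: U face = WROR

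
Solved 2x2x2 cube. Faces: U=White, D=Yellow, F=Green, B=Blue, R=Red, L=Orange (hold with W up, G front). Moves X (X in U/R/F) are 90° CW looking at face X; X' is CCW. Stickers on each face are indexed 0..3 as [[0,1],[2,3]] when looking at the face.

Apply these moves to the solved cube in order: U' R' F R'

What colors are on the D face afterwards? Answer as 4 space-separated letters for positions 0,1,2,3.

After move 1 (U'): U=WWWW F=OOGG R=GGRR B=RRBB L=BBOO
After move 2 (R'): R=GRGR U=WBWR F=OWGW D=YOYG B=YRYB
After move 3 (F): F=GOWW U=WBOB R=WRRR D=GGYG L=BYOO
After move 4 (R'): R=RRWR U=WYOY F=GBWB D=GOYW B=GRGB
Query: D face = GOYW

Answer: G O Y W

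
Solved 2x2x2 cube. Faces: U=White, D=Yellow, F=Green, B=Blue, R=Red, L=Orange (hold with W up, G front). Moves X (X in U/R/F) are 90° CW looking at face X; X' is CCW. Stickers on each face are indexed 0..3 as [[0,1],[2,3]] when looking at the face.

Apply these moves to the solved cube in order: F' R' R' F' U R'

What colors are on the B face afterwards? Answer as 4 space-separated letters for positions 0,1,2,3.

Answer: R Y W B

Derivation:
After move 1 (F'): F=GGGG U=WWRR R=YRYR D=OOYY L=OWOW
After move 2 (R'): R=RRYY U=WBRB F=GWGR D=OGYG B=YBOB
After move 3 (R'): R=RYRY U=WORY F=GBGB D=OWYR B=GBGB
After move 4 (F'): F=BBGG U=WORR R=WYOY D=WWYR L=OYOR
After move 5 (U): U=RWRO F=WYGG R=GBOY B=OYGB L=BBOR
After move 6 (R'): R=BYGO U=RGRO F=WWGO D=WYYG B=RYWB
Query: B face = RYWB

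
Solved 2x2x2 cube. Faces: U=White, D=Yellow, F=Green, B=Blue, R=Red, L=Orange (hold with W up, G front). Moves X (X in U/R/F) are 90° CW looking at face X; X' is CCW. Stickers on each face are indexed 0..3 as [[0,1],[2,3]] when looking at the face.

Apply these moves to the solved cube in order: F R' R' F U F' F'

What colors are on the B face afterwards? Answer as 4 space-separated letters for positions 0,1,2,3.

Answer: O R G B

Derivation:
After move 1 (F): F=GGGG U=WWOO R=WRWR D=RRYY L=OYOY
After move 2 (R'): R=RRWW U=WBOB F=GWGO D=RGYG B=YBRB
After move 3 (R'): R=RWRW U=WROY F=GBGB D=RWYO B=GBGB
After move 4 (F): F=GGBB U=WRYY R=OWYW D=RRYO L=OROW
After move 5 (U): U=YWYR F=OWBB R=GBYW B=ORGB L=GGOW
After move 6 (F'): F=WBOB U=YWGY R=RBRW D=GWYO L=GROY
After move 7 (F'): F=BBWO U=YWRR R=WBGW D=RYYO L=GYOG
Query: B face = ORGB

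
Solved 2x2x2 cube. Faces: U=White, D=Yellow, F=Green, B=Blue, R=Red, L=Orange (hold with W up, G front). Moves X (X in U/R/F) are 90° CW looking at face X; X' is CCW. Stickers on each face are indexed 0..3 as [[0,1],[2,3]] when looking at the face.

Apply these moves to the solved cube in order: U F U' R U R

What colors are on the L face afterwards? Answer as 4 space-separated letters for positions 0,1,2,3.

After move 1 (U): U=WWWW F=RRGG R=BBRR B=OOBB L=GGOO
After move 2 (F): F=GRGR U=WWOG R=WBWR D=RBYY L=GYOY
After move 3 (U'): U=WGWO F=GYGR R=GRWR B=WBBB L=OOOY
After move 4 (R): R=WGRR U=WYWR F=GBGY D=RBYW B=OBGB
After move 5 (U): U=WWRY F=WGGY R=OBRR B=OOGB L=GBOY
After move 6 (R): R=RORB U=WGRY F=WBGW D=RGYO B=YOWB
Query: L face = GBOY

Answer: G B O Y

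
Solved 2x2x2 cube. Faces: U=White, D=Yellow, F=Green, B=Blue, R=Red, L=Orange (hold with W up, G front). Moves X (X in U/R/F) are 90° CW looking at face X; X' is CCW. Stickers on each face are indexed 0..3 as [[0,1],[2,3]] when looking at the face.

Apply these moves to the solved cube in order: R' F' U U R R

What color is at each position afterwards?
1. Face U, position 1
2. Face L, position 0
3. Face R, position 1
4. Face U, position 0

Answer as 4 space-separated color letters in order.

Answer: O G Y R

Derivation:
After move 1 (R'): R=RRRR U=WBWB F=GWGW D=YGYG B=YBYB
After move 2 (F'): F=WWGG U=WBRR R=GRYR D=OOYG L=OBOW
After move 3 (U): U=RWRB F=GRGG R=YBYR B=OBYB L=WWOW
After move 4 (U): U=RRBW F=YBGG R=OBYR B=WWYB L=GROW
After move 5 (R): R=YORB U=RBBG F=YOGG D=OYYW B=WWRB
After move 6 (R): R=RYBO U=ROBG F=YYGW D=ORYW B=GWBB
Query 1: U[1] = O
Query 2: L[0] = G
Query 3: R[1] = Y
Query 4: U[0] = R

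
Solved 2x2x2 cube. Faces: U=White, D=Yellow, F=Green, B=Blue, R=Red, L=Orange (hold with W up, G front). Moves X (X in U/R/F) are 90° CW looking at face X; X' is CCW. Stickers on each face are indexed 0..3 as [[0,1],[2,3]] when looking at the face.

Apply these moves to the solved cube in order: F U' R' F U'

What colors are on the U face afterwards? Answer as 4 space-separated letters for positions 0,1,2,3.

Answer: B B W Y

Derivation:
After move 1 (F): F=GGGG U=WWOO R=WRWR D=RRYY L=OYOY
After move 2 (U'): U=WOWO F=OYGG R=GGWR B=WRBB L=BBOY
After move 3 (R'): R=GRGW U=WBWW F=OOGO D=RYYG B=YRRB
After move 4 (F): F=GOOO U=WBYB R=WRWW D=GGYG L=BROY
After move 5 (U'): U=BBWY F=BROO R=GOWW B=WRRB L=YROY
Query: U face = BBWY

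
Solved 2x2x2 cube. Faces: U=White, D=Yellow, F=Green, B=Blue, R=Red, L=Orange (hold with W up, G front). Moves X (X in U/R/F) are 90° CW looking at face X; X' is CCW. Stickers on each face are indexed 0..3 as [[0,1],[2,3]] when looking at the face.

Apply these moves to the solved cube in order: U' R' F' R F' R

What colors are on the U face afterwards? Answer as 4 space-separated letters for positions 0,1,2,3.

After move 1 (U'): U=WWWW F=OOGG R=GGRR B=RRBB L=BBOO
After move 2 (R'): R=GRGR U=WBWR F=OWGW D=YOYG B=YRYB
After move 3 (F'): F=WWOG U=WBGG R=ORYR D=BOYG L=BROW
After move 4 (R): R=YORR U=WWGG F=WOOG D=BYYY B=GRBB
After move 5 (F'): F=OGWO U=WWYR R=YOBR D=RWYY L=BGOG
After move 6 (R): R=BYRO U=WGYO F=OWWY D=RBYG B=RRWB
Query: U face = WGYO

Answer: W G Y O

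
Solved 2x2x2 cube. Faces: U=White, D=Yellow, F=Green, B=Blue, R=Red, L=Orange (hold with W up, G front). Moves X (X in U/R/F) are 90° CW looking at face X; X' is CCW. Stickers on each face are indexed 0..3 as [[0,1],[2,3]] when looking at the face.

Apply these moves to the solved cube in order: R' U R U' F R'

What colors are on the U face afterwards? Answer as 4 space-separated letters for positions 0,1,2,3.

Answer: R W O R

Derivation:
After move 1 (R'): R=RRRR U=WBWB F=GWGW D=YGYG B=YBYB
After move 2 (U): U=WWBB F=RRGW R=YBRR B=OOYB L=GWOO
After move 3 (R): R=RYRB U=WRBW F=RGGG D=YYYO B=BOWB
After move 4 (U'): U=RWWB F=GWGG R=RGRB B=RYWB L=BOOO
After move 5 (F): F=GGGW U=RWOO R=WGBB D=RRYO L=BYOY
After move 6 (R'): R=GBWB U=RWOR F=GWGO D=RGYW B=OYRB
Query: U face = RWOR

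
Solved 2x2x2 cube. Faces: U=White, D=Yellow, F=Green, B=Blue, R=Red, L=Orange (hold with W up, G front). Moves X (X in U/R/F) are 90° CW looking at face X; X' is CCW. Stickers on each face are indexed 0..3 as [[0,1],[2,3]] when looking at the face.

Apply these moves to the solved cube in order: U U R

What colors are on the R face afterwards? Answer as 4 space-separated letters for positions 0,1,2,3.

Answer: R O R O

Derivation:
After move 1 (U): U=WWWW F=RRGG R=BBRR B=OOBB L=GGOO
After move 2 (U): U=WWWW F=BBGG R=OORR B=GGBB L=RROO
After move 3 (R): R=RORO U=WBWG F=BYGY D=YBYG B=WGWB
Query: R face = RORO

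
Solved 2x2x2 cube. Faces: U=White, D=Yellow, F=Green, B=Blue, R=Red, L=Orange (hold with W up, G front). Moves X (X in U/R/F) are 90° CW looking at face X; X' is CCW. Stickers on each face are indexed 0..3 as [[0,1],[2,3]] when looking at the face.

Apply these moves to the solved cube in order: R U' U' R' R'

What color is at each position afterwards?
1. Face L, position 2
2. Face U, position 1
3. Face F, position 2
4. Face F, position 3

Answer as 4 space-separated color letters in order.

After move 1 (R): R=RRRR U=WGWG F=GYGY D=YBYB B=WBWB
After move 2 (U'): U=GGWW F=OOGY R=GYRR B=RRWB L=WBOO
After move 3 (U'): U=GWGW F=WBGY R=OORR B=GYWB L=RROO
After move 4 (R'): R=OROR U=GWGG F=WWGW D=YBYY B=BYBB
After move 5 (R'): R=RROO U=GBGB F=WWGG D=YWYW B=YYBB
Query 1: L[2] = O
Query 2: U[1] = B
Query 3: F[2] = G
Query 4: F[3] = G

Answer: O B G G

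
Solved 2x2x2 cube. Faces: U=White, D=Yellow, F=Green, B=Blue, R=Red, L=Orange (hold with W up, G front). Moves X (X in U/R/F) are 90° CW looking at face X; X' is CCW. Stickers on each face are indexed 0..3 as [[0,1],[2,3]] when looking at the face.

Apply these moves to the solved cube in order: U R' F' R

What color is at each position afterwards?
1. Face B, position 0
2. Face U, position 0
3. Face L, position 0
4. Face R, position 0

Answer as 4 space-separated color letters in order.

Answer: B W G Y

Derivation:
After move 1 (U): U=WWWW F=RRGG R=BBRR B=OOBB L=GGOO
After move 2 (R'): R=BRBR U=WBWO F=RWGW D=YRYG B=YOYB
After move 3 (F'): F=WWRG U=WBBB R=RRYR D=GOYG L=GOOW
After move 4 (R): R=YRRR U=WWBG F=WORG D=GYYY B=BOBB
Query 1: B[0] = B
Query 2: U[0] = W
Query 3: L[0] = G
Query 4: R[0] = Y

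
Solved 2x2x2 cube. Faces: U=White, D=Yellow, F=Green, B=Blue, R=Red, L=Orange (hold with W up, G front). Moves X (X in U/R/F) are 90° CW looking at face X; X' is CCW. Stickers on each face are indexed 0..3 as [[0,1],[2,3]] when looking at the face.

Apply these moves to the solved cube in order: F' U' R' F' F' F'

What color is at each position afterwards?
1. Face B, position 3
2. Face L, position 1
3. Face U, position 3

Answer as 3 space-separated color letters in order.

Answer: B O B

Derivation:
After move 1 (F'): F=GGGG U=WWRR R=YRYR D=OOYY L=OWOW
After move 2 (U'): U=WRWR F=OWGG R=GGYR B=YRBB L=BBOW
After move 3 (R'): R=GRGY U=WBWY F=ORGR D=OWYG B=YROB
After move 4 (F'): F=RROG U=WBGG R=WROY D=BWYG L=BYOW
After move 5 (F'): F=RGRO U=WBWO R=WRBY D=YWYG L=BGOG
After move 6 (F'): F=GORR U=WBWB R=WRYY D=GGYG L=BOOW
Query 1: B[3] = B
Query 2: L[1] = O
Query 3: U[3] = B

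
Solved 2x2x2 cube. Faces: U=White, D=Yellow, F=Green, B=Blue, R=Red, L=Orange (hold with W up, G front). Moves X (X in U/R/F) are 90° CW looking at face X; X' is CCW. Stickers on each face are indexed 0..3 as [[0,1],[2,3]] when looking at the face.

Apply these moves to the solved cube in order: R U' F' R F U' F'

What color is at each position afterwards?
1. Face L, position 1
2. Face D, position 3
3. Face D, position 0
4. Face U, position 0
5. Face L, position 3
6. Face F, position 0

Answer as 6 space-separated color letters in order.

Answer: W R R Y G B

Derivation:
After move 1 (R): R=RRRR U=WGWG F=GYGY D=YBYB B=WBWB
After move 2 (U'): U=GGWW F=OOGY R=GYRR B=RRWB L=WBOO
After move 3 (F'): F=OYOG U=GGGR R=BYYR D=BOYB L=WWOW
After move 4 (R): R=YBRY U=GYGG F=OOOB D=BWYR B=RRGB
After move 5 (F): F=OOBO U=GYWW R=GBGY D=RYYR L=WBOW
After move 6 (U'): U=YWGW F=WBBO R=OOGY B=GBGB L=RROW
After move 7 (F'): F=BOWB U=YWOG R=YORY D=RWYR L=RWOG
Query 1: L[1] = W
Query 2: D[3] = R
Query 3: D[0] = R
Query 4: U[0] = Y
Query 5: L[3] = G
Query 6: F[0] = B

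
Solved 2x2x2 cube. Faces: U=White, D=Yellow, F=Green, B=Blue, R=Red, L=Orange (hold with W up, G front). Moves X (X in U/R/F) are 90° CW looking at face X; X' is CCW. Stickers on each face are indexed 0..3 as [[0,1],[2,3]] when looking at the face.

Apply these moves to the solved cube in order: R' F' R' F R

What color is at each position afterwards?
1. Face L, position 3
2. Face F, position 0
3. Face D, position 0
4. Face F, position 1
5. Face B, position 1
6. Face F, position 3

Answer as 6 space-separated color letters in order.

Answer: W G G R B G

Derivation:
After move 1 (R'): R=RRRR U=WBWB F=GWGW D=YGYG B=YBYB
After move 2 (F'): F=WWGG U=WBRR R=GRYR D=OOYG L=OBOW
After move 3 (R'): R=RRGY U=WYRY F=WBGR D=OWYG B=GBOB
After move 4 (F): F=GWRB U=WYWB R=RRYY D=GRYG L=OOOW
After move 5 (R): R=YRYR U=WWWB F=GRRG D=GOYG B=BBYB
Query 1: L[3] = W
Query 2: F[0] = G
Query 3: D[0] = G
Query 4: F[1] = R
Query 5: B[1] = B
Query 6: F[3] = G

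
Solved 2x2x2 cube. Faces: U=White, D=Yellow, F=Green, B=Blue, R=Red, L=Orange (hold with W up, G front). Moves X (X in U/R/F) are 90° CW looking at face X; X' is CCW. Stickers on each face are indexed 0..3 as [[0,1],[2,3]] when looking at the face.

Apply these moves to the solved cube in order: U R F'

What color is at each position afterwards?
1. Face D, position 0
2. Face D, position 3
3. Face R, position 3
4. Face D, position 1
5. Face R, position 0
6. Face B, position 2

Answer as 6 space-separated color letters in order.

Answer: G O B O B W

Derivation:
After move 1 (U): U=WWWW F=RRGG R=BBRR B=OOBB L=GGOO
After move 2 (R): R=RBRB U=WRWG F=RYGY D=YBYO B=WOWB
After move 3 (F'): F=YYRG U=WRRR R=BBYB D=GOYO L=GGOW
Query 1: D[0] = G
Query 2: D[3] = O
Query 3: R[3] = B
Query 4: D[1] = O
Query 5: R[0] = B
Query 6: B[2] = W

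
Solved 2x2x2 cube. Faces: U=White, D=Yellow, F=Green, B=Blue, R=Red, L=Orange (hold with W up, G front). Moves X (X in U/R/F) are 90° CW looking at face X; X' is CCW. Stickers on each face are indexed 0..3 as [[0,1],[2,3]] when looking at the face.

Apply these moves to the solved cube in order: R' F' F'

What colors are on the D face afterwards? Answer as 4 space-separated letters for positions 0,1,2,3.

After move 1 (R'): R=RRRR U=WBWB F=GWGW D=YGYG B=YBYB
After move 2 (F'): F=WWGG U=WBRR R=GRYR D=OOYG L=OBOW
After move 3 (F'): F=WGWG U=WBGY R=OROR D=BWYG L=OROR
Query: D face = BWYG

Answer: B W Y G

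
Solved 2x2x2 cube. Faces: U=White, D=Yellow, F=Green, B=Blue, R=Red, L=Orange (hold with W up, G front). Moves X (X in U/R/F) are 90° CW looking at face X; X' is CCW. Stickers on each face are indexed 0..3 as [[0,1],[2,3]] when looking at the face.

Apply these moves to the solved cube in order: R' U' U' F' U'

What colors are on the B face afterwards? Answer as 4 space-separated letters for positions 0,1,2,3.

Answer: G O Y B

Derivation:
After move 1 (R'): R=RRRR U=WBWB F=GWGW D=YGYG B=YBYB
After move 2 (U'): U=BBWW F=OOGW R=GWRR B=RRYB L=YBOO
After move 3 (U'): U=BWBW F=YBGW R=OORR B=GWYB L=RROO
After move 4 (F'): F=BWYG U=BWOR R=GOYR D=ROYG L=RWOB
After move 5 (U'): U=WRBO F=RWYG R=BWYR B=GOYB L=GWOB
Query: B face = GOYB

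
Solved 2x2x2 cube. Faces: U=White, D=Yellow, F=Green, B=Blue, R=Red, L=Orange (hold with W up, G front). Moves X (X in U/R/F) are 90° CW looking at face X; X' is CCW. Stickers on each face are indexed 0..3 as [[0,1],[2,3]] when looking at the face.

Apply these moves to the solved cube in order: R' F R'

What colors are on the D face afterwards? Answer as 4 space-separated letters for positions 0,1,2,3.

After move 1 (R'): R=RRRR U=WBWB F=GWGW D=YGYG B=YBYB
After move 2 (F): F=GGWW U=WBOO R=WRBR D=RRYG L=OYOG
After move 3 (R'): R=RRWB U=WYOY F=GBWO D=RGYW B=GBRB
Query: D face = RGYW

Answer: R G Y W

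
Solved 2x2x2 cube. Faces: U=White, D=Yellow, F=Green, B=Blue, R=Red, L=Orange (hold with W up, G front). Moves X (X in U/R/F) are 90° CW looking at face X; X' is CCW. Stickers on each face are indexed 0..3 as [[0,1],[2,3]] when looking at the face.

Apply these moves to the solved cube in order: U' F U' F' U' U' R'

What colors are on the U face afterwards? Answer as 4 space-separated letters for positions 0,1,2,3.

After move 1 (U'): U=WWWW F=OOGG R=GGRR B=RRBB L=BBOO
After move 2 (F): F=GOGO U=WWOB R=WGWR D=RGYY L=BYOY
After move 3 (U'): U=WBWO F=BYGO R=GOWR B=WGBB L=RROY
After move 4 (F'): F=YOBG U=WBGW R=GORR D=RYYY L=ROOW
After move 5 (U'): U=BWWG F=ROBG R=YORR B=GOBB L=WGOW
After move 6 (U'): U=WGBW F=WGBG R=RORR B=YOBB L=GOOW
After move 7 (R'): R=ORRR U=WBBY F=WGBW D=RGYG B=YOYB
Query: U face = WBBY

Answer: W B B Y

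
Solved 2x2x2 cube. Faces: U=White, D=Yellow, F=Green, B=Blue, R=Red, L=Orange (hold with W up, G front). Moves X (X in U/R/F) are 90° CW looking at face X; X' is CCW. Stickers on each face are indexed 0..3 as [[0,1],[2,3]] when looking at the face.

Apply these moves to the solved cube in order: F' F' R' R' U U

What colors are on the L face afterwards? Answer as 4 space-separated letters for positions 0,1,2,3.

After move 1 (F'): F=GGGG U=WWRR R=YRYR D=OOYY L=OWOW
After move 2 (F'): F=GGGG U=WWYY R=OROR D=WWYY L=OROR
After move 3 (R'): R=RROO U=WBYB F=GWGY D=WGYG B=YBWB
After move 4 (R'): R=RORO U=WWYY F=GBGB D=WWYY B=GBGB
After move 5 (U): U=YWYW F=ROGB R=GBRO B=ORGB L=GBOR
After move 6 (U): U=YYWW F=GBGB R=ORRO B=GBGB L=ROOR
Query: L face = ROOR

Answer: R O O R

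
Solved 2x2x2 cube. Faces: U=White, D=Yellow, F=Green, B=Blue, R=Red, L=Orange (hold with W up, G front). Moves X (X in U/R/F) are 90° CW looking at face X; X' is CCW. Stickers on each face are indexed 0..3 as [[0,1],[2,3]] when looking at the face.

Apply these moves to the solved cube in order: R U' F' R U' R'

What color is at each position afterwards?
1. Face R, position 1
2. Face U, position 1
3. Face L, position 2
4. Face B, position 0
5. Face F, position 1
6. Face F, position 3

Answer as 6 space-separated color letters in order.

After move 1 (R): R=RRRR U=WGWG F=GYGY D=YBYB B=WBWB
After move 2 (U'): U=GGWW F=OOGY R=GYRR B=RRWB L=WBOO
After move 3 (F'): F=OYOG U=GGGR R=BYYR D=BOYB L=WWOW
After move 4 (R): R=YBRY U=GYGG F=OOOB D=BWYR B=RRGB
After move 5 (U'): U=YGGG F=WWOB R=OORY B=YBGB L=RROW
After move 6 (R'): R=OYOR U=YGGY F=WGOG D=BWYB B=RBWB
Query 1: R[1] = Y
Query 2: U[1] = G
Query 3: L[2] = O
Query 4: B[0] = R
Query 5: F[1] = G
Query 6: F[3] = G

Answer: Y G O R G G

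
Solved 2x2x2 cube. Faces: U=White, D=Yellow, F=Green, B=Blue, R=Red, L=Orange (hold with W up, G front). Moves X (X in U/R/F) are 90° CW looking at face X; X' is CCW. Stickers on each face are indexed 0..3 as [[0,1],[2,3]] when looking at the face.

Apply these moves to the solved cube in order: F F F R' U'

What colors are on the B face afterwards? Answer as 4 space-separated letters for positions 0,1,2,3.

Answer: R R O B

Derivation:
After move 1 (F): F=GGGG U=WWOO R=WRWR D=RRYY L=OYOY
After move 2 (F): F=GGGG U=WWYY R=OROR D=WWYY L=OROR
After move 3 (F): F=GGGG U=WWRR R=YRYR D=OOYY L=OWOW
After move 4 (R'): R=RRYY U=WBRB F=GWGR D=OGYG B=YBOB
After move 5 (U'): U=BBWR F=OWGR R=GWYY B=RROB L=YBOW
Query: B face = RROB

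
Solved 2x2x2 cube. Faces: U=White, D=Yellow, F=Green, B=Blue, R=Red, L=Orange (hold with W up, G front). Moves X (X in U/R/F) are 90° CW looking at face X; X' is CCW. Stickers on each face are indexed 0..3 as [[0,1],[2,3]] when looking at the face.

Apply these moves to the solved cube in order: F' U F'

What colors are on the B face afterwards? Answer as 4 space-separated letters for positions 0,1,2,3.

Answer: O W B B

Derivation:
After move 1 (F'): F=GGGG U=WWRR R=YRYR D=OOYY L=OWOW
After move 2 (U): U=RWRW F=YRGG R=BBYR B=OWBB L=GGOW
After move 3 (F'): F=RGYG U=RWBY R=OBOR D=GWYY L=GWOR
Query: B face = OWBB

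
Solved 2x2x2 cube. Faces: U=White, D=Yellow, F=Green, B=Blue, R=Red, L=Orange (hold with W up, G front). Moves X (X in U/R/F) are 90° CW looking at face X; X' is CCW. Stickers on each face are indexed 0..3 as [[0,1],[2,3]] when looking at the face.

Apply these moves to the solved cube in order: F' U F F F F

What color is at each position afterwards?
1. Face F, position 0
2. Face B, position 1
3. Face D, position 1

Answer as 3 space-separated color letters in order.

Answer: Y W O

Derivation:
After move 1 (F'): F=GGGG U=WWRR R=YRYR D=OOYY L=OWOW
After move 2 (U): U=RWRW F=YRGG R=BBYR B=OWBB L=GGOW
After move 3 (F): F=GYGR U=RWWG R=RBWR D=YBYY L=GOOO
After move 4 (F): F=GGRY U=RWOO R=WBGR D=WRYY L=GYOB
After move 5 (F): F=RGYG U=RWBY R=OBOR D=GWYY L=GWOR
After move 6 (F): F=YRGG U=RWRW R=BBYR D=OOYY L=GGOW
Query 1: F[0] = Y
Query 2: B[1] = W
Query 3: D[1] = O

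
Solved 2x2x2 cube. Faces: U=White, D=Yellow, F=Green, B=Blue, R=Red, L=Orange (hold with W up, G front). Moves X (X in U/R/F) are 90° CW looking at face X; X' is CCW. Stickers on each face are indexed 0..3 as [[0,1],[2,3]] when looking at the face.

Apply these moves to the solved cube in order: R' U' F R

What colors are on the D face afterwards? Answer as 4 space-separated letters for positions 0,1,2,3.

Answer: R Y Y R

Derivation:
After move 1 (R'): R=RRRR U=WBWB F=GWGW D=YGYG B=YBYB
After move 2 (U'): U=BBWW F=OOGW R=GWRR B=RRYB L=YBOO
After move 3 (F): F=GOWO U=BBOB R=WWWR D=RGYG L=YYOG
After move 4 (R): R=WWRW U=BOOO F=GGWG D=RYYR B=BRBB
Query: D face = RYYR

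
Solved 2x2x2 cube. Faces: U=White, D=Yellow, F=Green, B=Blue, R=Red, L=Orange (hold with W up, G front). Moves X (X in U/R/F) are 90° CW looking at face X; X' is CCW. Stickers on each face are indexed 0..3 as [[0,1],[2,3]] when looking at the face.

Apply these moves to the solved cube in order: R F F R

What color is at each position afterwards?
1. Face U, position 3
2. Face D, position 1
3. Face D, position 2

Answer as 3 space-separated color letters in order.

Answer: G W Y

Derivation:
After move 1 (R): R=RRRR U=WGWG F=GYGY D=YBYB B=WBWB
After move 2 (F): F=GGYY U=WGOO R=WRGR D=RRYB L=OYOB
After move 3 (F): F=YGYG U=WGBY R=OROR D=GWYB L=OROR
After move 4 (R): R=OORR U=WGBG F=YWYB D=GWYW B=YBGB
Query 1: U[3] = G
Query 2: D[1] = W
Query 3: D[2] = Y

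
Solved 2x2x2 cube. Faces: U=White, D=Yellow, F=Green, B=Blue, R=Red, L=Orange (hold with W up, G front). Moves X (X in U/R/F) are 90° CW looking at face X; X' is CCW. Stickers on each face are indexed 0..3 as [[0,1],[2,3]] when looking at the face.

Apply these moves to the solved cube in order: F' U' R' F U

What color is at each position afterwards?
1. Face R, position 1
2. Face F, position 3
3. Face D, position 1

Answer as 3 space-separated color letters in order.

Answer: R R G

Derivation:
After move 1 (F'): F=GGGG U=WWRR R=YRYR D=OOYY L=OWOW
After move 2 (U'): U=WRWR F=OWGG R=GGYR B=YRBB L=BBOW
After move 3 (R'): R=GRGY U=WBWY F=ORGR D=OWYG B=YROB
After move 4 (F): F=GORR U=WBWB R=WRYY D=GGYG L=BOOW
After move 5 (U): U=WWBB F=WRRR R=YRYY B=BOOB L=GOOW
Query 1: R[1] = R
Query 2: F[3] = R
Query 3: D[1] = G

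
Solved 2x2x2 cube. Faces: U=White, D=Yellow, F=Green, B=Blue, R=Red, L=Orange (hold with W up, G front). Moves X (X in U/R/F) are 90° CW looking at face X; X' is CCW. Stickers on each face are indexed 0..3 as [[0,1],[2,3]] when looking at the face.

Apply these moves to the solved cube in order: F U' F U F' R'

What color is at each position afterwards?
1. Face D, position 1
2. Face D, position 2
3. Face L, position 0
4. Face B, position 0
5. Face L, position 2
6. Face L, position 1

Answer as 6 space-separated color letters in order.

Answer: Y Y G Y O O

Derivation:
After move 1 (F): F=GGGG U=WWOO R=WRWR D=RRYY L=OYOY
After move 2 (U'): U=WOWO F=OYGG R=GGWR B=WRBB L=BBOY
After move 3 (F): F=GOGY U=WOYB R=WGOR D=WGYY L=BROR
After move 4 (U): U=YWBO F=WGGY R=WROR B=BRBB L=GOOR
After move 5 (F'): F=GYWG U=YWWO R=GRWR D=ORYY L=GOOB
After move 6 (R'): R=RRGW U=YBWB F=GWWO D=OYYG B=YRRB
Query 1: D[1] = Y
Query 2: D[2] = Y
Query 3: L[0] = G
Query 4: B[0] = Y
Query 5: L[2] = O
Query 6: L[1] = O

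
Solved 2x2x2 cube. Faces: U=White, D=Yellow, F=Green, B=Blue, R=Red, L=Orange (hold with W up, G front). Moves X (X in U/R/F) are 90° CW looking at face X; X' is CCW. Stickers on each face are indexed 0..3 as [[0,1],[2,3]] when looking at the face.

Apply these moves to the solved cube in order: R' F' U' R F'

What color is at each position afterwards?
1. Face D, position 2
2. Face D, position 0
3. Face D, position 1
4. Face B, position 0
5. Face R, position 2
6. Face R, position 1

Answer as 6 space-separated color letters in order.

After move 1 (R'): R=RRRR U=WBWB F=GWGW D=YGYG B=YBYB
After move 2 (F'): F=WWGG U=WBRR R=GRYR D=OOYG L=OBOW
After move 3 (U'): U=BRWR F=OBGG R=WWYR B=GRYB L=YBOW
After move 4 (R): R=YWRW U=BBWG F=OOGG D=OYYG B=RRRB
After move 5 (F'): F=OGOG U=BBYR R=YWOW D=BWYG L=YGOW
Query 1: D[2] = Y
Query 2: D[0] = B
Query 3: D[1] = W
Query 4: B[0] = R
Query 5: R[2] = O
Query 6: R[1] = W

Answer: Y B W R O W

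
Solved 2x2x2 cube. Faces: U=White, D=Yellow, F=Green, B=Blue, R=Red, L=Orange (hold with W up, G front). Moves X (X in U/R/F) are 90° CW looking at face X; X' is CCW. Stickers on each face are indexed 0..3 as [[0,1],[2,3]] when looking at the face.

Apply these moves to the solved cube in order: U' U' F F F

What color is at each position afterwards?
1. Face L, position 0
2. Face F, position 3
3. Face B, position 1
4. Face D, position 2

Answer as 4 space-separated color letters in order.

Answer: R G G Y

Derivation:
After move 1 (U'): U=WWWW F=OOGG R=GGRR B=RRBB L=BBOO
After move 2 (U'): U=WWWW F=BBGG R=OORR B=GGBB L=RROO
After move 3 (F): F=GBGB U=WWOR R=WOWR D=ROYY L=RYOY
After move 4 (F): F=GGBB U=WWYY R=OORR D=WWYY L=RROO
After move 5 (F): F=BGBG U=WWOR R=YOYR D=ROYY L=RWOW
Query 1: L[0] = R
Query 2: F[3] = G
Query 3: B[1] = G
Query 4: D[2] = Y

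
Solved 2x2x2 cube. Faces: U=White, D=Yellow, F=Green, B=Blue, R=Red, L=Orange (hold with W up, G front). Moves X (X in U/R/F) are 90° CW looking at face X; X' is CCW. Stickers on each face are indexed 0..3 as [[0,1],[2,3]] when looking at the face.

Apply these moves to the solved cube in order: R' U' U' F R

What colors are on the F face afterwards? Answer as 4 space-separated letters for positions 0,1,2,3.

After move 1 (R'): R=RRRR U=WBWB F=GWGW D=YGYG B=YBYB
After move 2 (U'): U=BBWW F=OOGW R=GWRR B=RRYB L=YBOO
After move 3 (U'): U=BWBW F=YBGW R=OORR B=GWYB L=RROO
After move 4 (F): F=GYWB U=BWOR R=BOWR D=ROYG L=RYOG
After move 5 (R): R=WBRO U=BYOB F=GOWG D=RYYG B=RWWB
Query: F face = GOWG

Answer: G O W G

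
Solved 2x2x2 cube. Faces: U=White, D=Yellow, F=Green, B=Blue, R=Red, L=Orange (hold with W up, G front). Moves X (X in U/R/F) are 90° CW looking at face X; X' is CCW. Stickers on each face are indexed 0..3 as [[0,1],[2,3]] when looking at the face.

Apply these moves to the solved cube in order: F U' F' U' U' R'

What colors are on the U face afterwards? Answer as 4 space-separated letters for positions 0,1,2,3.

After move 1 (F): F=GGGG U=WWOO R=WRWR D=RRYY L=OYOY
After move 2 (U'): U=WOWO F=OYGG R=GGWR B=WRBB L=BBOY
After move 3 (F'): F=YGOG U=WOGW R=RGRR D=BYYY L=BOOW
After move 4 (U'): U=OWWG F=BOOG R=YGRR B=RGBB L=WROW
After move 5 (U'): U=WGOW F=WROG R=BORR B=YGBB L=RGOW
After move 6 (R'): R=ORBR U=WBOY F=WGOW D=BRYG B=YGYB
Query: U face = WBOY

Answer: W B O Y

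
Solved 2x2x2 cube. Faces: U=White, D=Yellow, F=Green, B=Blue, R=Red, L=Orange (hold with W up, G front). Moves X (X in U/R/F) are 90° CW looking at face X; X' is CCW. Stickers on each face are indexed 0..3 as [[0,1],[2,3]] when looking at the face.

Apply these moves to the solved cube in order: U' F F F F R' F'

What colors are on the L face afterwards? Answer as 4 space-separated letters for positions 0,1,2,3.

Answer: B R O W

Derivation:
After move 1 (U'): U=WWWW F=OOGG R=GGRR B=RRBB L=BBOO
After move 2 (F): F=GOGO U=WWOB R=WGWR D=RGYY L=BYOY
After move 3 (F): F=GGOO U=WWYY R=OGBR D=WWYY L=BROG
After move 4 (F): F=OGOG U=WWGR R=YGYR D=BOYY L=BWOW
After move 5 (F): F=OOGG U=WWWW R=GGRR D=YYYY L=BBOO
After move 6 (R'): R=GRGR U=WBWR F=OWGW D=YOYG B=YRYB
After move 7 (F'): F=WWOG U=WBGG R=ORYR D=BOYG L=BROW
Query: L face = BROW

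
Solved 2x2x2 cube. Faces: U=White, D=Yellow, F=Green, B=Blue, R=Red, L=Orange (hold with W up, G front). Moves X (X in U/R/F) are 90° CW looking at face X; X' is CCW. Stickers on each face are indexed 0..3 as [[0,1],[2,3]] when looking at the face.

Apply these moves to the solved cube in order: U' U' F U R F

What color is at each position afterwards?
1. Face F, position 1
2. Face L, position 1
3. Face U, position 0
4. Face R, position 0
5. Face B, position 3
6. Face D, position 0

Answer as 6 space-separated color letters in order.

After move 1 (U'): U=WWWW F=OOGG R=GGRR B=RRBB L=BBOO
After move 2 (U'): U=WWWW F=BBGG R=OORR B=GGBB L=RROO
After move 3 (F): F=GBGB U=WWOR R=WOWR D=ROYY L=RYOY
After move 4 (U): U=OWRW F=WOGB R=GGWR B=RYBB L=GBOY
After move 5 (R): R=WGRG U=OORB F=WOGY D=RBYR B=WYWB
After move 6 (F): F=GWYO U=OOYB R=RGBG D=RWYR L=GROB
Query 1: F[1] = W
Query 2: L[1] = R
Query 3: U[0] = O
Query 4: R[0] = R
Query 5: B[3] = B
Query 6: D[0] = R

Answer: W R O R B R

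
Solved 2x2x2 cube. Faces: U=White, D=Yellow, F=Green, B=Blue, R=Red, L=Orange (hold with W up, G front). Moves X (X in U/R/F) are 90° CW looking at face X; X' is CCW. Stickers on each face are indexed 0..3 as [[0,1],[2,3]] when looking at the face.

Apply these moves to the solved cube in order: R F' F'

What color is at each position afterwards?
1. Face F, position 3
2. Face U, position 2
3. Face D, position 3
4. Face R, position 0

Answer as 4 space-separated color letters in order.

After move 1 (R): R=RRRR U=WGWG F=GYGY D=YBYB B=WBWB
After move 2 (F'): F=YYGG U=WGRR R=BRYR D=OOYB L=OGOW
After move 3 (F'): F=YGYG U=WGBY R=OROR D=GWYB L=OROR
Query 1: F[3] = G
Query 2: U[2] = B
Query 3: D[3] = B
Query 4: R[0] = O

Answer: G B B O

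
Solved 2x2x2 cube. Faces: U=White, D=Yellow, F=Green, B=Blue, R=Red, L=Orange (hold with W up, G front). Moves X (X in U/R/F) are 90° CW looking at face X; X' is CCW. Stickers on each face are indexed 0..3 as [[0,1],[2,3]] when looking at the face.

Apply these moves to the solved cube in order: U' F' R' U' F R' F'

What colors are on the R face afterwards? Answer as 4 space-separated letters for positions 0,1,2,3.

After move 1 (U'): U=WWWW F=OOGG R=GGRR B=RRBB L=BBOO
After move 2 (F'): F=OGOG U=WWGR R=YGYR D=BOYY L=BWOW
After move 3 (R'): R=GRYY U=WBGR F=OWOR D=BGYG B=YROB
After move 4 (U'): U=BRWG F=BWOR R=OWYY B=GROB L=YROW
After move 5 (F): F=OBRW U=BRWR R=WWGY D=YOYG L=YBOG
After move 6 (R'): R=WYWG U=BOWG F=ORRR D=YBYW B=GROB
After move 7 (F'): F=RROR U=BOWW R=BYYG D=BGYW L=YGOW
Query: R face = BYYG

Answer: B Y Y G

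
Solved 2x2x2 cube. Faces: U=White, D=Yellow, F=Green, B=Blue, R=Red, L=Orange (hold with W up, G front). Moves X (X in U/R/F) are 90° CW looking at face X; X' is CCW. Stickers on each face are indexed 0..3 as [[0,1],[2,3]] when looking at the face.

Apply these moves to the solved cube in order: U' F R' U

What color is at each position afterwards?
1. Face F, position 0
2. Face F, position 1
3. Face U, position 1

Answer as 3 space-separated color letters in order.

After move 1 (U'): U=WWWW F=OOGG R=GGRR B=RRBB L=BBOO
After move 2 (F): F=GOGO U=WWOB R=WGWR D=RGYY L=BYOY
After move 3 (R'): R=GRWW U=WBOR F=GWGB D=ROYO B=YRGB
After move 4 (U): U=OWRB F=GRGB R=YRWW B=BYGB L=GWOY
Query 1: F[0] = G
Query 2: F[1] = R
Query 3: U[1] = W

Answer: G R W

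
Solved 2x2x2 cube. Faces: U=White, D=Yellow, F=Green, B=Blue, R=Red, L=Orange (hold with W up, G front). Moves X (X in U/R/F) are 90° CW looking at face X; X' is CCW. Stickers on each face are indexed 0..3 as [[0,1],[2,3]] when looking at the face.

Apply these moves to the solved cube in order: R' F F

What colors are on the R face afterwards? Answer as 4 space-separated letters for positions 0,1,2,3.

After move 1 (R'): R=RRRR U=WBWB F=GWGW D=YGYG B=YBYB
After move 2 (F): F=GGWW U=WBOO R=WRBR D=RRYG L=OYOG
After move 3 (F): F=WGWG U=WBGY R=OROR D=BWYG L=OROR
Query: R face = OROR

Answer: O R O R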